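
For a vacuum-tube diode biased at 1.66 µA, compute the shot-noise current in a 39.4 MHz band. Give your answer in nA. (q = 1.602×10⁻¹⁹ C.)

I_n = √(2qI·B)
2qI·B = 2 × 1.602×10⁻¹⁹ × 1.66×10⁻⁶ × 3.94×10⁷ = 2.10×10⁻¹⁷ A²
I_n = √(2.10×10⁻¹⁷) = 4.58×10⁻⁹ A = 4.58 nA

4.58 nA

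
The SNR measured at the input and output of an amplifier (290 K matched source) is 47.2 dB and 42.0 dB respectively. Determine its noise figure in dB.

5.2 dB

NF (dB) = SNR_in(dB) − SNR_out(dB) when the source is at T₀
NF = 47.2 − 42.0 = 5.2 dB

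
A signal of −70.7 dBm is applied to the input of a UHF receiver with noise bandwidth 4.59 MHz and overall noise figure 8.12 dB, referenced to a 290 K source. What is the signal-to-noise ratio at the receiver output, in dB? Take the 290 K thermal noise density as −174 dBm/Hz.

Noise floor: N = −174 + 10 log₁₀(B) + NF
10 log₁₀(4.59×10⁶) = 66.62 dB
N = −174 + 66.62 + 8.12 = −99.26 dBm
SNR = P_sig − N = −70.7 − (−99.26) = 28.56 dB → 28.6 dB

28.6 dB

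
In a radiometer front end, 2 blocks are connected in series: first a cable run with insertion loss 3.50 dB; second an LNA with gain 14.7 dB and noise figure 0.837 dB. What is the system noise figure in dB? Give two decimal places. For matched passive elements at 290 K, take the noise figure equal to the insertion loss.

Convert to linear (a loss of L dB is a gain of −L dB): F_i = 10^(NF_i/10), G_i = 10^(G_i,dB/10)
  Stage 1: F_1 = 10^(3.50/10) = 2.239, G_1 = 10^(−3.50/10) = 0.4467
  Stage 2: F_2 = 10^(0.837/10) = 1.213, G_2 = 10^(14.7/10) = 29.51
Friis cascade:
  F = 2.239 + (1.213 − 1)/0.4467 = 2.715
NF = 10 log₁₀(2.715) = 4.34 dB

4.34 dB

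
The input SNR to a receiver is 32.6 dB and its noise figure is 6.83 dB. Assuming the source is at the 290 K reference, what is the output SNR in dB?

25.77 dB

By definition F = SNR_in/SNR_out, so in dB: SNR_out = SNR_in − NF
SNR_out = 32.6 − 6.83 = 25.77 dB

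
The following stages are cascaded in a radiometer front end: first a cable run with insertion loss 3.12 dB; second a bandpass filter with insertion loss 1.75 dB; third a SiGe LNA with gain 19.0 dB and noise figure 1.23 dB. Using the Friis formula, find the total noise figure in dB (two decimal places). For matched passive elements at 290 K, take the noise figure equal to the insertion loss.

Convert to linear (a loss of L dB is a gain of −L dB): F_i = 10^(NF_i/10), G_i = 10^(G_i,dB/10)
  Stage 1: F_1 = 10^(3.12/10) = 2.051, G_1 = 10^(−3.12/10) = 0.4875
  Stage 2: F_2 = 10^(1.75/10) = 1.496, G_2 = 10^(−1.75/10) = 0.6683
  Stage 3: F_3 = 10^(1.23/10) = 1.327, G_3 = 10^(19.0/10) = 79.43
Friis cascade:
  F = 2.051 + (1.496 − 1)/0.4875 + (1.327 − 1)/0.3258 = 4.074
NF = 10 log₁₀(4.074) = 6.10 dB

6.10 dB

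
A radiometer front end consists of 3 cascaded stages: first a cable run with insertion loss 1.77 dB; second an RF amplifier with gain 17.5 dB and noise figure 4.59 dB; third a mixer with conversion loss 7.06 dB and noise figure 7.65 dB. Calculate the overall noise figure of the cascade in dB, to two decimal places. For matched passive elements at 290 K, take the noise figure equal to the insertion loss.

6.49 dB

Convert to linear (a loss of L dB is a gain of −L dB): F_i = 10^(NF_i/10), G_i = 10^(G_i,dB/10)
  Stage 1: F_1 = 10^(1.77/10) = 1.503, G_1 = 10^(−1.77/10) = 0.6653
  Stage 2: F_2 = 10^(4.59/10) = 2.877, G_2 = 10^(17.5/10) = 56.23
  Stage 3: F_3 = 10^(7.65/10) = 5.821, G_3 = 10^(−7.06/10) = 0.1968
Friis cascade:
  F = 1.503 + (2.877 − 1)/0.6653 + (5.821 − 1)/37.41 = 4.454
NF = 10 log₁₀(4.454) = 6.49 dB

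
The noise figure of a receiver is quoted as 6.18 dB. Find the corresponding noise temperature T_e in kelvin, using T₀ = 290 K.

913 K

F = 10^(6.18/10) = 4.14954
T_e = (F − 1)·T₀ = (4.14954 − 1) × 290 = 913 K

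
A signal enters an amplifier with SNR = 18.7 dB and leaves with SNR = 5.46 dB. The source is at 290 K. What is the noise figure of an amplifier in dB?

13.24 dB

NF (dB) = SNR_in(dB) − SNR_out(dB) when the source is at T₀
NF = 18.7 − 5.46 = 13.24 dB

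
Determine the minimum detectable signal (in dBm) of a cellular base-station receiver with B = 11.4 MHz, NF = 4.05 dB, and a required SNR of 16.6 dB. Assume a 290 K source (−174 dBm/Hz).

−82.8 dBm

Sensitivity = −174 + 10 log₁₀(B) + NF + SNR_min
= −174 + 70.57 + 4.05 + 16.6
= −82.78 dBm → −82.8 dBm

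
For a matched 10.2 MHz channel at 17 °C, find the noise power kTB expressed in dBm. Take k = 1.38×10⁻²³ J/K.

T = 17 °C + 273.15 = 290.15 K
P_n = kTB = 1.38×10⁻²³ × 290.15 × 1.02×10⁷ = 4.08×10⁻¹⁴ W
In dBm: 10 log₁₀(4.08×10⁻¹⁴ / 10⁻³) = −103.9 dBm

−103.9 dBm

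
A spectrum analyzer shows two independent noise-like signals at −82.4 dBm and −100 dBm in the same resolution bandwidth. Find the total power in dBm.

Convert to linear, add, convert back:
P₁ = 5.75×10⁻¹² W, P₂ = 1.00×10⁻¹³ W
P_tot = 5.85×10⁻¹² W → 10 log₁₀(P_tot / 10⁻³) = −82.3 dBm

−82.3 dBm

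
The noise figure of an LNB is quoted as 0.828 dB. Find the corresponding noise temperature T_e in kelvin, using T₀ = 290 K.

F = 10^(0.828/10) = 1.21004
T_e = (F − 1)·T₀ = (1.21004 − 1) × 290 = 60.9 K

60.9 K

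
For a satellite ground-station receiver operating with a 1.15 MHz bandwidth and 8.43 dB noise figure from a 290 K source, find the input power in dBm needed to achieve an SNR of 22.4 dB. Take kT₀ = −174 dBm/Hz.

−82.6 dBm

Sensitivity = −174 + 10 log₁₀(B) + NF + SNR_min
= −174 + 60.61 + 8.43 + 22.4
= −82.56 dBm → −82.6 dBm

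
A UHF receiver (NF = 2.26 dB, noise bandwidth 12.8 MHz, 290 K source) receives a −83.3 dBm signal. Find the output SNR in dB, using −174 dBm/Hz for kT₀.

Noise floor: N = −174 + 10 log₁₀(B) + NF
10 log₁₀(1.28×10⁷) = 71.07 dB
N = −174 + 71.07 + 2.26 = −100.67 dBm
SNR = P_sig − N = −83.3 − (−100.67) = 17.37 dB → 17.4 dB

17.4 dB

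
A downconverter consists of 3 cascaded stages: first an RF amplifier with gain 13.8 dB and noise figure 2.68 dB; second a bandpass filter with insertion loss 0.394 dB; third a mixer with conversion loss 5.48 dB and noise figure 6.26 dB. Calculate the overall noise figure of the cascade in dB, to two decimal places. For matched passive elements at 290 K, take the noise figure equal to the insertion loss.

3.02 dB

Convert to linear (a loss of L dB is a gain of −L dB): F_i = 10^(NF_i/10), G_i = 10^(G_i,dB/10)
  Stage 1: F_1 = 10^(2.68/10) = 1.854, G_1 = 10^(13.8/10) = 23.99
  Stage 2: F_2 = 10^(0.394/10) = 1.095, G_2 = 10^(−0.394/10) = 0.9133
  Stage 3: F_3 = 10^(6.26/10) = 4.227, G_3 = 10^(−5.48/10) = 0.2831
Friis cascade:
  F = 1.854 + (1.095 − 1)/23.99 + (4.227 − 1)/21.91 = 2.005
NF = 10 log₁₀(2.005) = 3.02 dB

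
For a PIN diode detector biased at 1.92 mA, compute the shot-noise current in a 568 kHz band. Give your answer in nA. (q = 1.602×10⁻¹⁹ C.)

18.7 nA

I_n = √(2qI·B)
2qI·B = 2 × 1.602×10⁻¹⁹ × 1.92×10⁻³ × 5.68×10⁵ = 3.49×10⁻¹⁶ A²
I_n = √(3.49×10⁻¹⁶) = 1.87×10⁻⁸ A = 18.7 nA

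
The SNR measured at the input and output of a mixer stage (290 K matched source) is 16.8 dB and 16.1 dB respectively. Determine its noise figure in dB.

NF (dB) = SNR_in(dB) − SNR_out(dB) when the source is at T₀
NF = 16.8 − 16.1 = 0.7 dB

0.7 dB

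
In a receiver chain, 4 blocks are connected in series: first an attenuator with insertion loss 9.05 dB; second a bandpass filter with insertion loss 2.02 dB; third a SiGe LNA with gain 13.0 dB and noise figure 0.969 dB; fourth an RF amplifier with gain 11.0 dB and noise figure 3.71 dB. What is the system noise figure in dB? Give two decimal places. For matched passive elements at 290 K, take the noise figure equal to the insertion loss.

12.27 dB

Convert to linear (a loss of L dB is a gain of −L dB): F_i = 10^(NF_i/10), G_i = 10^(G_i,dB/10)
  Stage 1: F_1 = 10^(9.05/10) = 8.035, G_1 = 10^(−9.05/10) = 0.1245
  Stage 2: F_2 = 10^(2.02/10) = 1.592, G_2 = 10^(−2.02/10) = 0.6281
  Stage 3: F_3 = 10^(0.969/10) = 1.250, G_3 = 10^(13.0/10) = 19.95
  Stage 4: F_4 = 10^(3.71/10) = 2.350, G_4 = 10^(11.0/10) = 12.59
Friis cascade:
  F = 8.035 + (1.592 − 1)/0.1245 + (1.250 − 1)/0.07816 + (2.350 − 1)/1.560 = 16.86
NF = 10 log₁₀(16.86) = 12.27 dB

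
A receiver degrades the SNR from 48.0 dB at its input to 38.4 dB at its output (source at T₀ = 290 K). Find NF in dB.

NF (dB) = SNR_in(dB) − SNR_out(dB) when the source is at T₀
NF = 48.0 − 38.4 = 9.6 dB

9.6 dB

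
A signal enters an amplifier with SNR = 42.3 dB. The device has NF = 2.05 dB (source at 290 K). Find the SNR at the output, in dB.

40.25 dB

By definition F = SNR_in/SNR_out, so in dB: SNR_out = SNR_in − NF
SNR_out = 42.3 − 2.05 = 40.25 dB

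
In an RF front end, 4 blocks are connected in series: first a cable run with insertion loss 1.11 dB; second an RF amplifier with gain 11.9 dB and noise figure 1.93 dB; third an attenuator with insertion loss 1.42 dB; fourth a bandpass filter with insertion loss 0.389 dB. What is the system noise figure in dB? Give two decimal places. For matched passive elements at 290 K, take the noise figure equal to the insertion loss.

3.13 dB

Convert to linear (a loss of L dB is a gain of −L dB): F_i = 10^(NF_i/10), G_i = 10^(G_i,dB/10)
  Stage 1: F_1 = 10^(1.11/10) = 1.291, G_1 = 10^(−1.11/10) = 0.7745
  Stage 2: F_2 = 10^(1.93/10) = 1.560, G_2 = 10^(11.9/10) = 15.49
  Stage 3: F_3 = 10^(1.42/10) = 1.387, G_3 = 10^(−1.42/10) = 0.7211
  Stage 4: F_4 = 10^(0.389/10) = 1.094, G_4 = 10^(−0.389/10) = 0.9143
Friis cascade:
  F = 1.291 + (1.560 − 1)/0.7745 + (1.387 − 1)/11.99 + (1.094 − 1)/8.650 = 2.057
NF = 10 log₁₀(2.057) = 3.13 dB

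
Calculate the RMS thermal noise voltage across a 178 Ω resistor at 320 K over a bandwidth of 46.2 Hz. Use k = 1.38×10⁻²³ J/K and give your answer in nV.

V_n = √(4kTRB)
4kTRB = 4 × 1.38×10⁻²³ × 320 × 1.78×10² × 4.62×10¹ = 1.45×10⁻¹⁶ V²
V_n = √(1.45×10⁻¹⁶) = 1.21×10⁻⁸ V = 12.1 nV

12.1 nV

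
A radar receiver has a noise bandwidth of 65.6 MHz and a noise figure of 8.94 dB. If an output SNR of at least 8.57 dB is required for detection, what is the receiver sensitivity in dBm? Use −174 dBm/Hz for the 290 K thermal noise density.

Sensitivity = −174 + 10 log₁₀(B) + NF + SNR_min
= −174 + 78.17 + 8.94 + 8.57
= −78.32 dBm → −78.3 dBm

−78.3 dBm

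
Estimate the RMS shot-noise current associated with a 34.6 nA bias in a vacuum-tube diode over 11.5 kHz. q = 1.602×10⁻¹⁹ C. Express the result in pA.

11.3 pA

I_n = √(2qI·B)
2qI·B = 2 × 1.602×10⁻¹⁹ × 3.46×10⁻⁸ × 1.15×10⁴ = 1.27×10⁻²² A²
I_n = √(1.27×10⁻²²) = 1.13×10⁻¹¹ A = 11.3 pA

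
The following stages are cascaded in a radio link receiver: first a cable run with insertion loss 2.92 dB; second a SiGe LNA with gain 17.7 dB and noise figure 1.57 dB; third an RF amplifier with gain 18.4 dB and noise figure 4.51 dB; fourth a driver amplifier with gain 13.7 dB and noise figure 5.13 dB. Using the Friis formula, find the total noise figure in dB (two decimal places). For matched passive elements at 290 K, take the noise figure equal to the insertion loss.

Convert to linear (a loss of L dB is a gain of −L dB): F_i = 10^(NF_i/10), G_i = 10^(G_i,dB/10)
  Stage 1: F_1 = 10^(2.92/10) = 1.959, G_1 = 10^(−2.92/10) = 0.5105
  Stage 2: F_2 = 10^(1.57/10) = 1.435, G_2 = 10^(17.7/10) = 58.88
  Stage 3: F_3 = 10^(4.51/10) = 2.825, G_3 = 10^(18.4/10) = 69.18
  Stage 4: F_4 = 10^(5.13/10) = 3.258, G_4 = 10^(13.7/10) = 23.44
Friis cascade:
  F = 1.959 + (1.435 − 1)/0.5105 + (2.825 − 1)/30.06 + (3.258 − 1)/2080 = 2.874
NF = 10 log₁₀(2.874) = 4.58 dB

4.58 dB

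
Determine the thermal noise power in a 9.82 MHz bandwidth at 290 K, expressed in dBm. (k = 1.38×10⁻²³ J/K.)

P_n = kTB = 1.38×10⁻²³ × 290 × 9.82×10⁶ = 3.93×10⁻¹⁴ W
In dBm: 10 log₁₀(3.93×10⁻¹⁴ / 10⁻³) = −104.1 dBm

−104.1 dBm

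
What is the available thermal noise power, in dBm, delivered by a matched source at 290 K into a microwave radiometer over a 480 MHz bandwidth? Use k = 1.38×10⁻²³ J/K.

P_n = kTB = 1.38×10⁻²³ × 290 × 4.80×10⁸ = 1.92×10⁻¹² W
In dBm: 10 log₁₀(1.92×10⁻¹² / 10⁻³) = −87.2 dBm

−87.2 dBm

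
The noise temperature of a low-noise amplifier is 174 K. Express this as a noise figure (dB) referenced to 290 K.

F = 1 + T_e/T₀ = 1 + 174/290 = 1.6
NF = 10 log₁₀(1.6) = 2.04 dB

2.04 dB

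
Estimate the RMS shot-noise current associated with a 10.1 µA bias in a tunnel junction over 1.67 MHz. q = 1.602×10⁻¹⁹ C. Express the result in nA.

I_n = √(2qI·B)
2qI·B = 2 × 1.602×10⁻¹⁹ × 1.01×10⁻⁵ × 1.67×10⁶ = 5.40×10⁻¹⁸ A²
I_n = √(5.40×10⁻¹⁸) = 2.32×10⁻⁹ A = 2.32 nA

2.32 nA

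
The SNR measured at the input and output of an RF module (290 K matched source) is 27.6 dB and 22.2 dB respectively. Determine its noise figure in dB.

NF (dB) = SNR_in(dB) − SNR_out(dB) when the source is at T₀
NF = 27.6 − 22.2 = 5.4 dB

5.4 dB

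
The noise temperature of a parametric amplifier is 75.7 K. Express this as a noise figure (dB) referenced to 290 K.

1.01 dB

F = 1 + T_e/T₀ = 1 + 75.7/290 = 1.26103
NF = 10 log₁₀(1.26103) = 1.01 dB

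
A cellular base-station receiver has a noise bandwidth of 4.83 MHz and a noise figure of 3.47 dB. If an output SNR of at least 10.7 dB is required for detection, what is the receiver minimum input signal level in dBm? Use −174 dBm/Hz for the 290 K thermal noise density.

−93.0 dBm

Sensitivity = −174 + 10 log₁₀(B) + NF + SNR_min
= −174 + 66.84 + 3.47 + 10.7
= −92.99 dBm → −93.0 dBm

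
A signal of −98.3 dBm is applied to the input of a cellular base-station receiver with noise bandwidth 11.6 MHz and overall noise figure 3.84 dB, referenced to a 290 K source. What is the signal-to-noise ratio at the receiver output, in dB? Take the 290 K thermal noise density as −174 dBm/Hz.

1.2 dB

Noise floor: N = −174 + 10 log₁₀(B) + NF
10 log₁₀(1.16×10⁷) = 70.64 dB
N = −174 + 70.64 + 3.84 = −99.52 dBm
SNR = P_sig − N = −98.3 − (−99.52) = 1.22 dB → 1.2 dB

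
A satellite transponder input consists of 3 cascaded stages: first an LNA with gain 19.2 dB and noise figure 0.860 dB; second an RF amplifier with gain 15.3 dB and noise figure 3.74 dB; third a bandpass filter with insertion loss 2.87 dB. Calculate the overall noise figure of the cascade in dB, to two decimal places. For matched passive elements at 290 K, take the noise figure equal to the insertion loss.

0.92 dB

Convert to linear (a loss of L dB is a gain of −L dB): F_i = 10^(NF_i/10), G_i = 10^(G_i,dB/10)
  Stage 1: F_1 = 10^(0.860/10) = 1.219, G_1 = 10^(19.2/10) = 83.18
  Stage 2: F_2 = 10^(3.74/10) = 2.366, G_2 = 10^(15.3/10) = 33.88
  Stage 3: F_3 = 10^(2.87/10) = 1.936, G_3 = 10^(−2.87/10) = 0.5164
Friis cascade:
  F = 1.219 + (2.366 − 1)/83.18 + (1.936 − 1)/2818 = 1.236
NF = 10 log₁₀(1.236) = 0.92 dB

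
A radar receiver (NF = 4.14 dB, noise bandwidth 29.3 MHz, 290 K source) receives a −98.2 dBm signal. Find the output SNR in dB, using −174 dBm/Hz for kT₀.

Noise floor: N = −174 + 10 log₁₀(B) + NF
10 log₁₀(2.93×10⁷) = 74.67 dB
N = −174 + 74.67 + 4.14 = −95.19 dBm
SNR = P_sig − N = −98.2 − (−95.19) = −3.01 dB → −3.0 dB

−3.0 dB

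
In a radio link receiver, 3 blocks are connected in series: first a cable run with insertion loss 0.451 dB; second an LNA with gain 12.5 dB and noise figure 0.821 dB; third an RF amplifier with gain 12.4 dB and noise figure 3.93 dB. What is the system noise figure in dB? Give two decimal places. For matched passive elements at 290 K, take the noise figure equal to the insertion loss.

Convert to linear (a loss of L dB is a gain of −L dB): F_i = 10^(NF_i/10), G_i = 10^(G_i,dB/10)
  Stage 1: F_1 = 10^(0.451/10) = 1.109, G_1 = 10^(−0.451/10) = 0.9014
  Stage 2: F_2 = 10^(0.821/10) = 1.208, G_2 = 10^(12.5/10) = 17.78
  Stage 3: F_3 = 10^(3.93/10) = 2.472, G_3 = 10^(12.4/10) = 17.38
Friis cascade:
  F = 1.109 + (1.208 − 1)/0.9014 + (2.472 − 1)/16.03 = 1.432
NF = 10 log₁₀(1.432) = 1.56 dB

1.56 dB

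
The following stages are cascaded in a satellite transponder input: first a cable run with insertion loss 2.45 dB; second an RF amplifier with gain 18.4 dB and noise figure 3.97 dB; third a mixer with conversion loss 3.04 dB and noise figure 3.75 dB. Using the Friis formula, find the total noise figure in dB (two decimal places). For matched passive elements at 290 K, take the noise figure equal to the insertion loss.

6.45 dB

Convert to linear (a loss of L dB is a gain of −L dB): F_i = 10^(NF_i/10), G_i = 10^(G_i,dB/10)
  Stage 1: F_1 = 10^(2.45/10) = 1.758, G_1 = 10^(−2.45/10) = 0.5689
  Stage 2: F_2 = 10^(3.97/10) = 2.495, G_2 = 10^(18.4/10) = 69.18
  Stage 3: F_3 = 10^(3.75/10) = 2.371, G_3 = 10^(−3.04/10) = 0.4966
Friis cascade:
  F = 1.758 + (2.495 − 1)/0.5689 + (2.371 − 1)/39.36 = 4.420
NF = 10 log₁₀(4.420) = 6.45 dB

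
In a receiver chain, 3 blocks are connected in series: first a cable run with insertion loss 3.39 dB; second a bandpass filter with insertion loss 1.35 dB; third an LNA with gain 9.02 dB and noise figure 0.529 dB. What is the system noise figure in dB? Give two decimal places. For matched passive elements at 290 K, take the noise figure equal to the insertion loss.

5.27 dB

Convert to linear (a loss of L dB is a gain of −L dB): F_i = 10^(NF_i/10), G_i = 10^(G_i,dB/10)
  Stage 1: F_1 = 10^(3.39/10) = 2.183, G_1 = 10^(−3.39/10) = 0.4581
  Stage 2: F_2 = 10^(1.35/10) = 1.365, G_2 = 10^(−1.35/10) = 0.7328
  Stage 3: F_3 = 10^(0.529/10) = 1.130, G_3 = 10^(9.02/10) = 7.980
Friis cascade:
  F = 2.183 + (1.365 − 1)/0.4581 + (1.130 − 1)/0.3357 = 3.364
NF = 10 log₁₀(3.364) = 5.27 dB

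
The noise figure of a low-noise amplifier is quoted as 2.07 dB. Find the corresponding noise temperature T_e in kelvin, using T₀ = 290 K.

F = 10^(2.07/10) = 1.61065
T_e = (F − 1)·T₀ = (1.61065 − 1) × 290 = 177 K

177 K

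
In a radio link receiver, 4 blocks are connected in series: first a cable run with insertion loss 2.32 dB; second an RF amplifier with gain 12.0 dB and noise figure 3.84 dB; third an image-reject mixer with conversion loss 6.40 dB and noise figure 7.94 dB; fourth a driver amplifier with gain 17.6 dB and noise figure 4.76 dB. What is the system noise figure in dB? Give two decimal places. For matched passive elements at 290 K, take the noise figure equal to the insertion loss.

7.50 dB

Convert to linear (a loss of L dB is a gain of −L dB): F_i = 10^(NF_i/10), G_i = 10^(G_i,dB/10)
  Stage 1: F_1 = 10^(2.32/10) = 1.706, G_1 = 10^(−2.32/10) = 0.5861
  Stage 2: F_2 = 10^(3.84/10) = 2.421, G_2 = 10^(12.0/10) = 15.85
  Stage 3: F_3 = 10^(7.94/10) = 6.223, G_3 = 10^(−6.40/10) = 0.2291
  Stage 4: F_4 = 10^(4.76/10) = 2.992, G_4 = 10^(17.6/10) = 57.54
Friis cascade:
  F = 1.706 + (2.421 − 1)/0.5861 + (6.223 − 1)/9.290 + (2.992 − 1)/2.128 = 5.629
NF = 10 log₁₀(5.629) = 7.50 dB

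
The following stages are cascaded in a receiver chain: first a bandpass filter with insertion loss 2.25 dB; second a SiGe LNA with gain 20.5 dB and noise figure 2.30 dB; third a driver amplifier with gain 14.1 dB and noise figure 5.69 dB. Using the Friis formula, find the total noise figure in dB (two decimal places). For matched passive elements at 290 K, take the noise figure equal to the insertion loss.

Convert to linear (a loss of L dB is a gain of −L dB): F_i = 10^(NF_i/10), G_i = 10^(G_i,dB/10)
  Stage 1: F_1 = 10^(2.25/10) = 1.679, G_1 = 10^(−2.25/10) = 0.5957
  Stage 2: F_2 = 10^(2.30/10) = 1.698, G_2 = 10^(20.5/10) = 112.2
  Stage 3: F_3 = 10^(5.69/10) = 3.707, G_3 = 10^(14.1/10) = 25.70
Friis cascade:
  F = 1.679 + (1.698 − 1)/0.5957 + (3.707 − 1)/66.83 = 2.892
NF = 10 log₁₀(2.892) = 4.61 dB

4.61 dB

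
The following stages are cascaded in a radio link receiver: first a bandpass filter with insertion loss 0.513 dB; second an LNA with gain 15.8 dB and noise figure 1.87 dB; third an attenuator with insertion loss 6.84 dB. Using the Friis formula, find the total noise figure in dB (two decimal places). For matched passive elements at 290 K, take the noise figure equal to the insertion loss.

Convert to linear (a loss of L dB is a gain of −L dB): F_i = 10^(NF_i/10), G_i = 10^(G_i,dB/10)
  Stage 1: F_1 = 10^(0.513/10) = 1.125, G_1 = 10^(−0.513/10) = 0.8886
  Stage 2: F_2 = 10^(1.87/10) = 1.538, G_2 = 10^(15.8/10) = 38.02
  Stage 3: F_3 = 10^(6.84/10) = 4.831, G_3 = 10^(−6.84/10) = 0.2070
Friis cascade:
  F = 1.125 + (1.538 − 1)/0.8886 + (4.831 − 1)/33.78 = 1.844
NF = 10 log₁₀(1.844) = 2.66 dB

2.66 dB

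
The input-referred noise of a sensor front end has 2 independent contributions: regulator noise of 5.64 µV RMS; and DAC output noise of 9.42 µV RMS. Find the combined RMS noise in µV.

11.0 µV

Uncorrelated sources add in power (mean-square): V_tot = √(ΣV_i²)
V_tot = √[(5.64×10⁻⁶)² + (9.42×10⁻⁶)²] = 1.10×10⁻⁵ V = 11.0 µV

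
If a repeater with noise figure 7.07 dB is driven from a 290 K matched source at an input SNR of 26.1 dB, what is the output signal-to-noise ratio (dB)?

19.03 dB

By definition F = SNR_in/SNR_out, so in dB: SNR_out = SNR_in − NF
SNR_out = 26.1 − 7.07 = 19.03 dB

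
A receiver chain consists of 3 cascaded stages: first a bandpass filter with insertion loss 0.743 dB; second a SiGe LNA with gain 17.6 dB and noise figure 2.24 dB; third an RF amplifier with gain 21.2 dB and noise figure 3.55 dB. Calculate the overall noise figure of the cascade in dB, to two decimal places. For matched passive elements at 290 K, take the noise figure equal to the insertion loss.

3.04 dB

Convert to linear (a loss of L dB is a gain of −L dB): F_i = 10^(NF_i/10), G_i = 10^(G_i,dB/10)
  Stage 1: F_1 = 10^(0.743/10) = 1.187, G_1 = 10^(−0.743/10) = 0.8428
  Stage 2: F_2 = 10^(2.24/10) = 1.675, G_2 = 10^(17.6/10) = 57.54
  Stage 3: F_3 = 10^(3.55/10) = 2.265, G_3 = 10^(21.2/10) = 131.8
Friis cascade:
  F = 1.187 + (1.675 − 1)/0.8428 + (2.265 − 1)/48.50 = 2.014
NF = 10 log₁₀(2.014) = 3.04 dB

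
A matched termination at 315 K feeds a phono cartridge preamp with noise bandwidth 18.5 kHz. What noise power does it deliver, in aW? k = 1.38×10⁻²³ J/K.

80.4 aW

P_n = kTB = 1.38×10⁻²³ × 315 × 1.85×10⁴ = 8.04×10⁻¹⁷ W = 80.4 aW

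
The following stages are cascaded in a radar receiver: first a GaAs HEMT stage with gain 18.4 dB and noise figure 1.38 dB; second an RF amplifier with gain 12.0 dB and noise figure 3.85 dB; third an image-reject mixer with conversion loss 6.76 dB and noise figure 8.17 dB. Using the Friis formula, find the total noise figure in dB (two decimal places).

Convert to linear (a loss of L dB is a gain of −L dB): F_i = 10^(NF_i/10), G_i = 10^(G_i,dB/10)
  Stage 1: F_1 = 10^(1.38/10) = 1.374, G_1 = 10^(18.4/10) = 69.18
  Stage 2: F_2 = 10^(3.85/10) = 2.427, G_2 = 10^(12.0/10) = 15.85
  Stage 3: F_3 = 10^(8.17/10) = 6.561, G_3 = 10^(−6.76/10) = 0.2109
Friis cascade:
  F = 1.374 + (2.427 − 1)/69.18 + (6.561 − 1)/1096 = 1.400
NF = 10 log₁₀(1.400) = 1.46 dB

1.46 dB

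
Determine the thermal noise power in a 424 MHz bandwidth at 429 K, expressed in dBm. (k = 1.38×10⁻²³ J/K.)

−86.0 dBm

P_n = kTB = 1.38×10⁻²³ × 429 × 4.24×10⁸ = 2.51×10⁻¹² W
In dBm: 10 log₁₀(2.51×10⁻¹² / 10⁻³) = −86.0 dBm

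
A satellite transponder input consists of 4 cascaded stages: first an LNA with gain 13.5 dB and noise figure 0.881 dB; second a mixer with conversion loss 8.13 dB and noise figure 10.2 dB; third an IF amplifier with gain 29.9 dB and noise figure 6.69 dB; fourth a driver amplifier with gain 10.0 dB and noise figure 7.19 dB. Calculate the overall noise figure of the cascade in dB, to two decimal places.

Convert to linear (a loss of L dB is a gain of −L dB): F_i = 10^(NF_i/10), G_i = 10^(G_i,dB/10)
  Stage 1: F_1 = 10^(0.881/10) = 1.225, G_1 = 10^(13.5/10) = 22.39
  Stage 2: F_2 = 10^(10.2/10) = 10.47, G_2 = 10^(−8.13/10) = 0.1538
  Stage 3: F_3 = 10^(6.69/10) = 4.667, G_3 = 10^(29.9/10) = 977.2
  Stage 4: F_4 = 10^(7.19/10) = 5.236, G_4 = 10^(10.0/10) = 10.00
Friis cascade:
  F = 1.225 + (10.47 − 1)/22.39 + (4.667 − 1)/3.443 + (5.236 − 1)/3365 = 2.714
NF = 10 log₁₀(2.714) = 4.34 dB

4.34 dB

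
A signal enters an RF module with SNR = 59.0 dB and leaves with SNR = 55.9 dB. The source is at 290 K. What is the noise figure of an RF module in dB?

3.1 dB

NF (dB) = SNR_in(dB) − SNR_out(dB) when the source is at T₀
NF = 59.0 − 55.9 = 3.1 dB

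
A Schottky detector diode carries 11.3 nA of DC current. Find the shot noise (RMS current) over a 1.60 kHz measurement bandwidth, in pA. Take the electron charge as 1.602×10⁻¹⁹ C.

I_n = √(2qI·B)
2qI·B = 2 × 1.602×10⁻¹⁹ × 1.13×10⁻⁸ × 1.60×10³ = 5.79×10⁻²⁴ A²
I_n = √(5.79×10⁻²⁴) = 2.41×10⁻¹² A = 2.41 pA

2.41 pA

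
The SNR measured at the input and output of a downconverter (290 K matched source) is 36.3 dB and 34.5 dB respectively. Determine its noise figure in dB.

1.8 dB

NF (dB) = SNR_in(dB) − SNR_out(dB) when the source is at T₀
NF = 36.3 − 34.5 = 1.8 dB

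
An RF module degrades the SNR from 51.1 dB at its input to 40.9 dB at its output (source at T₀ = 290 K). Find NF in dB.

NF (dB) = SNR_in(dB) − SNR_out(dB) when the source is at T₀
NF = 51.1 − 40.9 = 10.2 dB

10.2 dB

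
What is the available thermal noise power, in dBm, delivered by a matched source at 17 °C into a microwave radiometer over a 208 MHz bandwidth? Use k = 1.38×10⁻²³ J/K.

T = 17 °C + 273.15 = 290.15 K
P_n = kTB = 1.38×10⁻²³ × 290.15 × 2.08×10⁸ = 8.33×10⁻¹³ W
In dBm: 10 log₁₀(8.33×10⁻¹³ / 10⁻³) = −90.8 dBm

−90.8 dBm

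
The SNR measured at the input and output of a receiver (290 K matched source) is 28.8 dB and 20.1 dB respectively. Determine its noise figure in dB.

NF (dB) = SNR_in(dB) − SNR_out(dB) when the source is at T₀
NF = 28.8 − 20.1 = 8.7 dB

8.7 dB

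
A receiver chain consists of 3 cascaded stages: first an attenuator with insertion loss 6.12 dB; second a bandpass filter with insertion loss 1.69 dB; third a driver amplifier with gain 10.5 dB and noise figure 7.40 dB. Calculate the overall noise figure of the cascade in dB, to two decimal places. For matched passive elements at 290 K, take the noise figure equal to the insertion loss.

Convert to linear (a loss of L dB is a gain of −L dB): F_i = 10^(NF_i/10), G_i = 10^(G_i,dB/10)
  Stage 1: F_1 = 10^(6.12/10) = 4.093, G_1 = 10^(−6.12/10) = 0.2443
  Stage 2: F_2 = 10^(1.69/10) = 1.476, G_2 = 10^(−1.69/10) = 0.6776
  Stage 3: F_3 = 10^(7.40/10) = 5.495, G_3 = 10^(10.5/10) = 11.22
Friis cascade:
  F = 4.093 + (1.476 − 1)/0.2443 + (5.495 − 1)/0.1656 = 33.19
NF = 10 log₁₀(33.19) = 15.21 dB

15.21 dB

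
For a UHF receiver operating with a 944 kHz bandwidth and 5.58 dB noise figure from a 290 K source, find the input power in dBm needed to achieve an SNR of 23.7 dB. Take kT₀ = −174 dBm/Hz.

Sensitivity = −174 + 10 log₁₀(B) + NF + SNR_min
= −174 + 59.75 + 5.58 + 23.7
= −84.97 dBm → −85.0 dBm

−85.0 dBm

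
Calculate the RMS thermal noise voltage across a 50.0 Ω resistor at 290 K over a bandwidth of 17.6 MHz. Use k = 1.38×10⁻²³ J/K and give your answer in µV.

3.75 µV

V_n = √(4kTRB)
4kTRB = 4 × 1.38×10⁻²³ × 290 × 5.00×10¹ × 1.76×10⁷ = 1.41×10⁻¹¹ V²
V_n = √(1.41×10⁻¹¹) = 3.75×10⁻⁶ V = 3.75 µV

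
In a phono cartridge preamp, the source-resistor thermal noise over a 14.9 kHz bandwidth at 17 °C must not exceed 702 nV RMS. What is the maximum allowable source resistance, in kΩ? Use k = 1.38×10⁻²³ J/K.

2.07 kΩ

T = 17 °C + 273.15 = 290.15 K
Johnson–Nyquist: V_n = √(4kTRB) ⇒ R = V_n² / (4kTB)
4kTB = 4 × 1.38×10⁻²³ × 290.15 × 1.49×10⁴ = 2.39×10⁻¹⁶
R = (7.02×10⁻⁷)² / 2.39×10⁻¹⁶ = 2.07×10³ Ω = 2.07 kΩ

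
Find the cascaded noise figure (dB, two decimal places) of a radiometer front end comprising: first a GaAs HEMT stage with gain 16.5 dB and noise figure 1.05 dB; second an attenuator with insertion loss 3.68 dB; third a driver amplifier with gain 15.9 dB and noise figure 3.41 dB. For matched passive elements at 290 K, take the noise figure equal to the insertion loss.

Convert to linear (a loss of L dB is a gain of −L dB): F_i = 10^(NF_i/10), G_i = 10^(G_i,dB/10)
  Stage 1: F_1 = 10^(1.05/10) = 1.274, G_1 = 10^(16.5/10) = 44.67
  Stage 2: F_2 = 10^(3.68/10) = 2.333, G_2 = 10^(−3.68/10) = 0.4285
  Stage 3: F_3 = 10^(3.41/10) = 2.193, G_3 = 10^(15.9/10) = 38.90
Friis cascade:
  F = 1.274 + (2.333 − 1)/44.67 + (2.193 − 1)/19.14 = 1.366
NF = 10 log₁₀(1.366) = 1.35 dB

1.35 dB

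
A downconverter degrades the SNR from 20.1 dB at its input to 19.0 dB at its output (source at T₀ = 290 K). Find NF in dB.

NF (dB) = SNR_in(dB) − SNR_out(dB) when the source is at T₀
NF = 20.1 − 19.0 = 1.1 dB

1.1 dB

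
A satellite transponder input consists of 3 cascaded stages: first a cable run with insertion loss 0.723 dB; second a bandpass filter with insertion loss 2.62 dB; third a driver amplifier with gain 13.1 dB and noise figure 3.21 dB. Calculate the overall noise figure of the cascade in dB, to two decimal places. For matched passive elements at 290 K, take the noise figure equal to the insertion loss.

Convert to linear (a loss of L dB is a gain of −L dB): F_i = 10^(NF_i/10), G_i = 10^(G_i,dB/10)
  Stage 1: F_1 = 10^(0.723/10) = 1.181, G_1 = 10^(−0.723/10) = 0.8466
  Stage 2: F_2 = 10^(2.62/10) = 1.828, G_2 = 10^(−2.62/10) = 0.5470
  Stage 3: F_3 = 10^(3.21/10) = 2.094, G_3 = 10^(13.1/10) = 20.42
Friis cascade:
  F = 1.181 + (1.828 − 1)/0.8466 + (2.094 − 1)/0.4631 = 4.522
NF = 10 log₁₀(4.522) = 6.55 dB

6.55 dB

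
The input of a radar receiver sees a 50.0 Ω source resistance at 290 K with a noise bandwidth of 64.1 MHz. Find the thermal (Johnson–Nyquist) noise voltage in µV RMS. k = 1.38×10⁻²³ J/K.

V_n = √(4kTRB)
4kTRB = 4 × 1.38×10⁻²³ × 290 × 5.00×10¹ × 6.41×10⁷ = 5.13×10⁻¹¹ V²
V_n = √(5.13×10⁻¹¹) = 7.16×10⁻⁶ V = 7.16 µV

7.16 µV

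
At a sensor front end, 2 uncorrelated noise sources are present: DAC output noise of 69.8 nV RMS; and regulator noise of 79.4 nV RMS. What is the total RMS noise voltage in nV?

Uncorrelated sources add in power (mean-square): V_tot = √(ΣV_i²)
V_tot = √[(6.98×10⁻⁸)² + (7.94×10⁻⁸)²] = 1.06×10⁻⁷ V = 106 nV

106 nV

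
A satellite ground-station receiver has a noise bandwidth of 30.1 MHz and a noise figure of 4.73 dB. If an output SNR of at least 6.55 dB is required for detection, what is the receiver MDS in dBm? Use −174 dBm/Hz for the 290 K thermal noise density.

−87.9 dBm

Sensitivity = −174 + 10 log₁₀(B) + NF + SNR_min
= −174 + 74.79 + 4.73 + 6.55
= −87.93 dBm → −87.9 dBm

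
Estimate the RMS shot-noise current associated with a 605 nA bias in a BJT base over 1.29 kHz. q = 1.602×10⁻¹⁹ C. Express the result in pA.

15.8 pA

I_n = √(2qI·B)
2qI·B = 2 × 1.602×10⁻¹⁹ × 6.05×10⁻⁷ × 1.29×10³ = 2.50×10⁻²² A²
I_n = √(2.50×10⁻²²) = 1.58×10⁻¹¹ A = 15.8 pA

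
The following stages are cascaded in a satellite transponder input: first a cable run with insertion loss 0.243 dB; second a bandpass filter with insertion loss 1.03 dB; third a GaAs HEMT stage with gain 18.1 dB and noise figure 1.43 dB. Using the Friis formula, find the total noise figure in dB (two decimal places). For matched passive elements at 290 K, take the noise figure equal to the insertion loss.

Convert to linear (a loss of L dB is a gain of −L dB): F_i = 10^(NF_i/10), G_i = 10^(G_i,dB/10)
  Stage 1: F_1 = 10^(0.243/10) = 1.058, G_1 = 10^(−0.243/10) = 0.9456
  Stage 2: F_2 = 10^(1.03/10) = 1.268, G_2 = 10^(−1.03/10) = 0.7889
  Stage 3: F_3 = 10^(1.43/10) = 1.390, G_3 = 10^(18.1/10) = 64.57
Friis cascade:
  F = 1.058 + (1.268 − 1)/0.9456 + (1.390 − 1)/0.7459 = 1.863
NF = 10 log₁₀(1.863) = 2.70 dB

2.70 dB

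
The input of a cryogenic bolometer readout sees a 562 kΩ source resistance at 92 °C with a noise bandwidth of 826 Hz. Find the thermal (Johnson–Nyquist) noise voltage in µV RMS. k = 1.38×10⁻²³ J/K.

3.06 µV

T = 92 °C + 273.15 = 365.15 K
V_n = √(4kTRB)
4kTRB = 4 × 1.38×10⁻²³ × 365.15 × 5.62×10⁵ × 8.26×10² = 9.36×10⁻¹² V²
V_n = √(9.36×10⁻¹²) = 3.06×10⁻⁶ V = 3.06 µV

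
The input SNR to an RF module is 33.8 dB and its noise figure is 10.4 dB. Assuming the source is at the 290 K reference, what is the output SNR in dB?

23.4 dB

By definition F = SNR_in/SNR_out, so in dB: SNR_out = SNR_in − NF
SNR_out = 33.8 − 10.4 = 23.4 dB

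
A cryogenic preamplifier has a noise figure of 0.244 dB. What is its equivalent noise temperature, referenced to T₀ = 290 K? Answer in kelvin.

16.8 K

F = 10^(0.244/10) = 1.05779
T_e = (F − 1)·T₀ = (1.05779 − 1) × 290 = 16.8 K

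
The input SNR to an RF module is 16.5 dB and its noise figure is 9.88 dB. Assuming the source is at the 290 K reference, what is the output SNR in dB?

6.62 dB

By definition F = SNR_in/SNR_out, so in dB: SNR_out = SNR_in − NF
SNR_out = 16.5 − 9.88 = 6.62 dB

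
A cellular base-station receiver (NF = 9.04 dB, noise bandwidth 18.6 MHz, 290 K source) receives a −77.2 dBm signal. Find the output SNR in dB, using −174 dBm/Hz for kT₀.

Noise floor: N = −174 + 10 log₁₀(B) + NF
10 log₁₀(1.86×10⁷) = 72.7 dB
N = −174 + 72.7 + 9.04 = −92.26 dBm
SNR = P_sig − N = −77.2 − (−92.26) = 15.06 dB → 15.1 dB

15.1 dB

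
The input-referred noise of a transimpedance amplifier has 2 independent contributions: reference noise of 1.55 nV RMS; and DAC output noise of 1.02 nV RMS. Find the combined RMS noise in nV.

Uncorrelated sources add in power (mean-square): V_tot = √(ΣV_i²)
V_tot = √[(1.55×10⁻⁹)² + (1.02×10⁻⁹)²] = 1.86×10⁻⁹ V = 1.86 nV

1.86 nV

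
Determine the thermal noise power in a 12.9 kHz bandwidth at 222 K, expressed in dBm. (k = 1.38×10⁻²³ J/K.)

P_n = kTB = 1.38×10⁻²³ × 222 × 1.29×10⁴ = 3.95×10⁻¹⁷ W
In dBm: 10 log₁₀(3.95×10⁻¹⁷ / 10⁻³) = −134.0 dBm

−134.0 dBm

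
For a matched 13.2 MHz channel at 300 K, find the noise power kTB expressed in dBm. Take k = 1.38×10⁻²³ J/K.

−102.6 dBm

P_n = kTB = 1.38×10⁻²³ × 300 × 1.32×10⁷ = 5.46×10⁻¹⁴ W
In dBm: 10 log₁₀(5.46×10⁻¹⁴ / 10⁻³) = −102.6 dBm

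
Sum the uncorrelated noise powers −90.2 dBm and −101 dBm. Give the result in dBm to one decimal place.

−89.9 dBm

Convert to linear, add, convert back:
P₁ = 9.55×10⁻¹³ W, P₂ = 7.94×10⁻¹⁴ W
P_tot = 1.03×10⁻¹² W → 10 log₁₀(P_tot / 10⁻³) = −89.9 dBm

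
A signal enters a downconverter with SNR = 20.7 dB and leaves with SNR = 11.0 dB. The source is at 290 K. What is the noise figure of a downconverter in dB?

9.7 dB

NF (dB) = SNR_in(dB) − SNR_out(dB) when the source is at T₀
NF = 20.7 − 11.0 = 9.7 dB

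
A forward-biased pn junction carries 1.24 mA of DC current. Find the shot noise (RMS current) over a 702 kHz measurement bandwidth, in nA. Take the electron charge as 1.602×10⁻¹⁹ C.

I_n = √(2qI·B)
2qI·B = 2 × 1.602×10⁻¹⁹ × 1.24×10⁻³ × 7.02×10⁵ = 2.79×10⁻¹⁶ A²
I_n = √(2.79×10⁻¹⁶) = 1.67×10⁻⁸ A = 16.7 nA

16.7 nA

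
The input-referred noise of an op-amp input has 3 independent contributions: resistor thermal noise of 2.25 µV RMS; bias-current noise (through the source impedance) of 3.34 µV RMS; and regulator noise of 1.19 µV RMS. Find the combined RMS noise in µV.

4.20 µV

Uncorrelated sources add in power (mean-square): V_tot = √(ΣV_i²)
V_tot = √[(2.25×10⁻⁶)² + (3.34×10⁻⁶)² + (1.19×10⁻⁶)²] = 4.20×10⁻⁶ V = 4.20 µV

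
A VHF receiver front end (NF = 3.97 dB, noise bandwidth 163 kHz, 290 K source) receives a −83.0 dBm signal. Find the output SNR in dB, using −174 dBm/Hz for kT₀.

Noise floor: N = −174 + 10 log₁₀(B) + NF
10 log₁₀(1.63×10⁵) = 52.12 dB
N = −174 + 52.12 + 3.97 = −117.91 dBm
SNR = P_sig − N = −83.0 − (−117.91) = 34.91 dB → 34.9 dB

34.9 dB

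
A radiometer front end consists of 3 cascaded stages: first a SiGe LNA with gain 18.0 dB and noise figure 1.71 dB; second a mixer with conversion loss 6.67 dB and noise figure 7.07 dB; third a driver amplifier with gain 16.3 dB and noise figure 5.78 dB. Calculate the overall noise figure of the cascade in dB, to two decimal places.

Convert to linear (a loss of L dB is a gain of −L dB): F_i = 10^(NF_i/10), G_i = 10^(G_i,dB/10)
  Stage 1: F_1 = 10^(1.71/10) = 1.483, G_1 = 10^(18.0/10) = 63.10
  Stage 2: F_2 = 10^(7.07/10) = 5.093, G_2 = 10^(−6.67/10) = 0.2153
  Stage 3: F_3 = 10^(5.78/10) = 3.784, G_3 = 10^(16.3/10) = 42.66
Friis cascade:
  F = 1.483 + (5.093 − 1)/63.10 + (3.784 − 1)/13.58 = 1.752
NF = 10 log₁₀(1.752) = 2.44 dB

2.44 dB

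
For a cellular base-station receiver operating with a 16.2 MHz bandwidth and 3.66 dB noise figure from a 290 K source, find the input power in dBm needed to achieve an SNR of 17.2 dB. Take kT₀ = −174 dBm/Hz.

Sensitivity = −174 + 10 log₁₀(B) + NF + SNR_min
= −174 + 72.1 + 3.66 + 17.2
= −81.04 dBm → −81.0 dBm

−81.0 dBm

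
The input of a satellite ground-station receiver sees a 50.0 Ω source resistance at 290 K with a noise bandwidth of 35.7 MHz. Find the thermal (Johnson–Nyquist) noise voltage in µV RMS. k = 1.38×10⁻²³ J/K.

V_n = √(4kTRB)
4kTRB = 4 × 1.38×10⁻²³ × 290 × 5.00×10¹ × 3.57×10⁷ = 2.86×10⁻¹¹ V²
V_n = √(2.86×10⁻¹¹) = 5.35×10⁻⁶ V = 5.35 µV

5.35 µV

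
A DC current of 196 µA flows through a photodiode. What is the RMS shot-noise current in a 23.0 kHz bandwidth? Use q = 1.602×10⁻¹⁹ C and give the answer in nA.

I_n = √(2qI·B)
2qI·B = 2 × 1.602×10⁻¹⁹ × 1.96×10⁻⁴ × 2.30×10⁴ = 1.44×10⁻¹⁸ A²
I_n = √(1.44×10⁻¹⁸) = 1.20×10⁻⁹ A = 1.20 nA

1.20 nA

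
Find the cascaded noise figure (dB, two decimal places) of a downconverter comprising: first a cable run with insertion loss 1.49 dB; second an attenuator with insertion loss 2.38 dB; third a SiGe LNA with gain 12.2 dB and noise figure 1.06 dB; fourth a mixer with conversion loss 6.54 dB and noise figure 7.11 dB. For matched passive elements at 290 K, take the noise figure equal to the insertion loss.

Convert to linear (a loss of L dB is a gain of −L dB): F_i = 10^(NF_i/10), G_i = 10^(G_i,dB/10)
  Stage 1: F_1 = 10^(1.49/10) = 1.409, G_1 = 10^(−1.49/10) = 0.7096
  Stage 2: F_2 = 10^(2.38/10) = 1.730, G_2 = 10^(−2.38/10) = 0.5781
  Stage 3: F_3 = 10^(1.06/10) = 1.276, G_3 = 10^(12.2/10) = 16.60
  Stage 4: F_4 = 10^(7.11/10) = 5.140, G_4 = 10^(−6.54/10) = 0.2218
Friis cascade:
  F = 1.409 + (1.730 − 1)/0.7096 + (1.276 − 1)/0.4102 + (5.140 − 1)/6.808 = 3.720
NF = 10 log₁₀(3.720) = 5.71 dB

5.71 dB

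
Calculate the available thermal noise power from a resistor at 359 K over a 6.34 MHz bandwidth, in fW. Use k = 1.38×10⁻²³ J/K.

31.4 fW

P_n = kTB = 1.38×10⁻²³ × 359 × 6.34×10⁶ = 3.14×10⁻¹⁴ W = 31.4 fW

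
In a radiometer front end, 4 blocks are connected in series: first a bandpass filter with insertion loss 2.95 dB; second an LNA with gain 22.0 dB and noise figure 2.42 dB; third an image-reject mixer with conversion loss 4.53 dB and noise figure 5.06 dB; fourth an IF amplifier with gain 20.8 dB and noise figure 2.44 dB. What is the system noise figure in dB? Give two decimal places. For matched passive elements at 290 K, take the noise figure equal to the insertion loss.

5.44 dB

Convert to linear (a loss of L dB is a gain of −L dB): F_i = 10^(NF_i/10), G_i = 10^(G_i,dB/10)
  Stage 1: F_1 = 10^(2.95/10) = 1.972, G_1 = 10^(−2.95/10) = 0.5070
  Stage 2: F_2 = 10^(2.42/10) = 1.746, G_2 = 10^(22.0/10) = 158.5
  Stage 3: F_3 = 10^(5.06/10) = 3.206, G_3 = 10^(−4.53/10) = 0.3524
  Stage 4: F_4 = 10^(2.44/10) = 1.754, G_4 = 10^(20.8/10) = 120.2
Friis cascade:
  F = 1.972 + (1.746 − 1)/0.5070 + (3.206 − 1)/80.35 + (1.754 − 1)/28.31 = 3.498
NF = 10 log₁₀(3.498) = 5.44 dB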